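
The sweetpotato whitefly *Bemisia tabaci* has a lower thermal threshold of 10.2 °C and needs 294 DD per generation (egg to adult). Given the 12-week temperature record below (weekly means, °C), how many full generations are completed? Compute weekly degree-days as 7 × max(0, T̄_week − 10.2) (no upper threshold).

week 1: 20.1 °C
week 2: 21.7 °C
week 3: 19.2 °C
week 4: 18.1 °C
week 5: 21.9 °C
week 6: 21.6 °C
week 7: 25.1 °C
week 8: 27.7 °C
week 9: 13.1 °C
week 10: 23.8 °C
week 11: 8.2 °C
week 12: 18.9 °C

Weekly DD (7 × max(0, T̄ − 10.2)): 69.3, 80.5, 63.0, 55.3, 81.9, 79.8, 104.3, 122.5, 20.3, 95.2, 0.0, 60.9.
Season total = 833.0 DD.
Complete generations = ⌊833.0 / 294⌋ = 2.

2 generations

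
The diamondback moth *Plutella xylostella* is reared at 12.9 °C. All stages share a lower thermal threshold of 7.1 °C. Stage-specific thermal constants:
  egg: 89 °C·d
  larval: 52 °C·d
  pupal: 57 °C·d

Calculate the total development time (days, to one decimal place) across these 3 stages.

34.1 days

Daily accumulation at 12.9 °C = 12.9 − 7.1 = 5.8 DD/day.
Total K = 89 + 52 + 57 = 198 DD.
Total duration = 198 / 5.8 = 34.138 ≈ 34.1 days.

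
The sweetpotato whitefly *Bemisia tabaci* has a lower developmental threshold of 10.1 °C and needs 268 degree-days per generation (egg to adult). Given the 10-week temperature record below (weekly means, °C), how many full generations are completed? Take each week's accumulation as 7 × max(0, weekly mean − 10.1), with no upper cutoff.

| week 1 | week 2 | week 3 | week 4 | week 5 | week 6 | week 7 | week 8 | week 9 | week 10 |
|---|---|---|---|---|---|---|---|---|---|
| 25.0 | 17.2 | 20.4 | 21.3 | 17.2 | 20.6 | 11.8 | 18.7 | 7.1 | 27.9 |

2 generations

Weekly DD (7 × max(0, T̄ − 10.1)): 104.3, 49.7, 72.1, 78.4, 49.7, 73.5, 11.9, 60.2, 0.0, 124.6.
Season total = 624.4 DD.
Complete generations = ⌊624.4 / 268⌋ = 2.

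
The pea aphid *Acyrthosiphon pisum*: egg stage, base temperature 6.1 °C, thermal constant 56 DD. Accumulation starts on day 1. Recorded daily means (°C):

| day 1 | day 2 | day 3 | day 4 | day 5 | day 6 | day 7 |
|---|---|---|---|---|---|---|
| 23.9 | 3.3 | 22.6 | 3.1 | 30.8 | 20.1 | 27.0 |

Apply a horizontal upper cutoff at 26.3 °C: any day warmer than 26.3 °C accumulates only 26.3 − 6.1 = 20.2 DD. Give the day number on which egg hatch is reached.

day 6

Daily DD above 6.1 °C (capped at 20.2): 17.8, 0.0, 16.5, 0.0, 20.2, 14.0, 20.2.
Cumulative: 17.8, 17.8, 34.3, 34.3, 54.5, 68.5, 88.7.
The total first reaches 56 DD on day 6.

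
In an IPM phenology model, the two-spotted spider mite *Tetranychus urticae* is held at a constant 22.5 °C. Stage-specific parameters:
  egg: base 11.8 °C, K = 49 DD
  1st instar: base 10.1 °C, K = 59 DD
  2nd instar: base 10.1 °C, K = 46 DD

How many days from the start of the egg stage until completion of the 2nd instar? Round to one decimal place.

egg: 49 / (22.5 − 11.8) = 49 / 10.7 = 4.579 d.
1st instar: 59 / (22.5 − 10.1) = 59 / 12.4 = 4.758 d.
2nd instar: 46 / (22.5 − 10.1) = 46 / 12.4 = 3.710 d.
Sum = 13.047 ≈ 13.0 days.

13.0 days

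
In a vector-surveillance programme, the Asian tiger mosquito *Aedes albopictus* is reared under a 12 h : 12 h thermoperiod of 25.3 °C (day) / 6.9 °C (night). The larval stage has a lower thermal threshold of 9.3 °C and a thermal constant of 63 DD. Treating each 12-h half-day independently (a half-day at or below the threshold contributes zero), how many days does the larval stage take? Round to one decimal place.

7.9 days

Day half: max(0, 25.3 − 9.3) × 0.5 = 16.0 × 0.5 = 8.00 DD.
Night half: max(0, 6.9 − 9.3) × 0.5 = 0.0 × 0.5 = 0.00 DD.
Per 24 h: 8.00 DD/day.
Duration = 63 / 8.00 = 7.875 ≈ 7.9 days.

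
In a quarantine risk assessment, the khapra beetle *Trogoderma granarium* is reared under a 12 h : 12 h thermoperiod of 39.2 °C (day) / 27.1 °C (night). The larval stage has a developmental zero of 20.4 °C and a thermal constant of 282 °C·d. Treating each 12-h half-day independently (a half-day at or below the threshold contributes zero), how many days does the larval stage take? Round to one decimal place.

22.1 days

Day half: max(0, 39.2 − 20.4) × 0.5 = 18.8 × 0.5 = 9.40 DD.
Night half: max(0, 27.1 − 20.4) × 0.5 = 6.7 × 0.5 = 3.35 DD.
Per 24 h: 12.75 DD/day.
Duration = 282 / 12.75 = 22.118 ≈ 22.1 days.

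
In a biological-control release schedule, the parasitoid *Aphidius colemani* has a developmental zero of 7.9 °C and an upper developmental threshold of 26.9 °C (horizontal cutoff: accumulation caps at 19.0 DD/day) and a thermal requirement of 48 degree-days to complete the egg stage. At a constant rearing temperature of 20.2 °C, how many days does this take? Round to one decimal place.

Daily accumulation = 20.2 − 7.9 = 12.3 DD/day.
Duration = 48 / 12.3 = 3.902 ≈ 3.9 days.

3.9 days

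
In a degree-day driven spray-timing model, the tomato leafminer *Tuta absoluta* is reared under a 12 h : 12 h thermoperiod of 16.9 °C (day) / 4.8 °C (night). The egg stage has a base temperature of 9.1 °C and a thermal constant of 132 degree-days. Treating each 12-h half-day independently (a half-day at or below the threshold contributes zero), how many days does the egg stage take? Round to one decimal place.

Day half: max(0, 16.9 − 9.1) × 0.5 = 7.8 × 0.5 = 3.90 DD.
Night half: max(0, 4.8 − 9.1) × 0.5 = 0.0 × 0.5 = 0.00 DD.
Per 24 h: 3.90 DD/day.
Duration = 132 / 3.90 = 33.846 ≈ 33.8 days.

33.8 days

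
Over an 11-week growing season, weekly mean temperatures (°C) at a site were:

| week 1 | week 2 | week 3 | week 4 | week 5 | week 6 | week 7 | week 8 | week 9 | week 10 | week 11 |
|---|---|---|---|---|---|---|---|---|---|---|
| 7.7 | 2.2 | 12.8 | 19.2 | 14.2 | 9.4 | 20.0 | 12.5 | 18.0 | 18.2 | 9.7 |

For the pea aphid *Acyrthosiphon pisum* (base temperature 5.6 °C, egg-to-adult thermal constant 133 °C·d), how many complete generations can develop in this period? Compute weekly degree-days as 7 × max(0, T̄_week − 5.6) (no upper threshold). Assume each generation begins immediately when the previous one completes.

4 generations

Weekly DD (7 × max(0, T̄ − 5.6)): 14.7, 0.0, 50.4, 95.2, 60.2, 26.6, 100.8, 48.3, 86.8, 88.2, 28.7.
Season total = 599.9 DD.
Complete generations = ⌊599.9 / 133⌋ = 4.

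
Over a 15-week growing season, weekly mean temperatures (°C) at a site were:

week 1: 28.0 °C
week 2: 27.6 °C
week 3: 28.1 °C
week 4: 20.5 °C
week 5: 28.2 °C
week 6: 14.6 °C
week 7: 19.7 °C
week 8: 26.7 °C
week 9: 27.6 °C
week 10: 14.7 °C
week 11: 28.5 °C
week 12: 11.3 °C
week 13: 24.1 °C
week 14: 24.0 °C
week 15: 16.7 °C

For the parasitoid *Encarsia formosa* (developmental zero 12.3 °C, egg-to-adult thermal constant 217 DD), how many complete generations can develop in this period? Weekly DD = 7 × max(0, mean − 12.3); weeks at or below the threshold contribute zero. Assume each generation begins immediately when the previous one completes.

5 generations

Weekly DD (7 × max(0, T̄ − 12.3)): 109.9, 107.1, 110.6, 57.4, 111.3, 16.1, 51.8, 100.8, 107.1, 16.8, 113.4, 0.0, 82.6, 81.9, 30.8.
Season total = 1097.6 DD.
Complete generations = ⌊1097.6 / 217⌋ = 5.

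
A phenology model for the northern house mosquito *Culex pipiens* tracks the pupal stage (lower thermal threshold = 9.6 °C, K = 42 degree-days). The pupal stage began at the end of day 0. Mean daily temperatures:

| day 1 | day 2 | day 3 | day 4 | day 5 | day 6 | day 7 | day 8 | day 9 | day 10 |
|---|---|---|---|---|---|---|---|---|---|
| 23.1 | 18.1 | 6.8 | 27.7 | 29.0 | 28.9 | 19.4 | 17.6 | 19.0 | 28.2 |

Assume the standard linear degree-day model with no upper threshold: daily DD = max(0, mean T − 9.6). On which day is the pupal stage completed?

day 5

Daily DD above 9.6 °C: 13.5, 8.5, 0.0, 18.1, 19.4, 19.3, 9.8, 8.0, 9.4, 18.6.
Cumulative: 13.5, 22.0, 22.0, 40.1, 59.5, 78.8, 88.6, 96.6, 106.0, 124.6.
The total first reaches 42 DD on day 5.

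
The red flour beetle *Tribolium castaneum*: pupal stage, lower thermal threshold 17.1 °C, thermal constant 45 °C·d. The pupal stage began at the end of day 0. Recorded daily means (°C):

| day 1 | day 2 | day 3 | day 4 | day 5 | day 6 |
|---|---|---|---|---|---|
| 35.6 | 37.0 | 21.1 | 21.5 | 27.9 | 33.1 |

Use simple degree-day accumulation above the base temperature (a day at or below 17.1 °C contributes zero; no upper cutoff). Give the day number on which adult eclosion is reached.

Daily DD above 17.1 °C: 18.5, 19.9, 4.0, 4.4, 10.8, 16.0.
Cumulative: 18.5, 38.4, 42.4, 46.8, 57.6, 73.6.
The total first reaches 45 DD on day 4.

day 4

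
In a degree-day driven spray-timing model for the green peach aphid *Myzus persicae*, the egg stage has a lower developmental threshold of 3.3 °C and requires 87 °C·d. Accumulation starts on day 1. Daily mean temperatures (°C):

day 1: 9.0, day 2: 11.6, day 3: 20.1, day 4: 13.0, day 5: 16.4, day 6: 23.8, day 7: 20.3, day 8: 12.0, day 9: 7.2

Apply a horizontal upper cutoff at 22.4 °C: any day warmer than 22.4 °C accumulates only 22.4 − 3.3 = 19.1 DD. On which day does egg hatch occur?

Daily DD above 3.3 °C (capped at 19.1): 5.7, 8.3, 16.8, 9.7, 13.1, 19.1, 17.0, 8.7, 3.9.
Cumulative: 5.7, 14.0, 30.8, 40.5, 53.6, 72.7, 89.7, 98.4, 102.3.
The total first reaches 87 DD on day 7.

day 7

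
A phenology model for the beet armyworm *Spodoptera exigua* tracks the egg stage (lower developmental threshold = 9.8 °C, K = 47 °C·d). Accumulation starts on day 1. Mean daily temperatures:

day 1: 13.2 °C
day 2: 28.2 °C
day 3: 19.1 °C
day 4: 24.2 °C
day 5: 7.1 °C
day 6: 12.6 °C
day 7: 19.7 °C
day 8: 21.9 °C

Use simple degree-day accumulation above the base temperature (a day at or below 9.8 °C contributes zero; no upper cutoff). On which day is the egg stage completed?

Daily DD above 9.8 °C: 3.4, 18.4, 9.3, 14.4, 0.0, 2.8, 9.9, 12.1.
Cumulative: 3.4, 21.8, 31.1, 45.5, 45.5, 48.3, 58.2, 70.3.
The total first reaches 47 DD on day 6.

day 6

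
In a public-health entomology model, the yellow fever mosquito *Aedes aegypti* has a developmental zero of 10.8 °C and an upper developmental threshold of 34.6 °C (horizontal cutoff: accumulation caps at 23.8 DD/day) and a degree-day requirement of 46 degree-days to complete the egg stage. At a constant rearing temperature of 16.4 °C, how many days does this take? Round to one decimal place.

Daily accumulation = 16.4 − 10.8 = 5.6 DD/day.
Duration = 46 / 5.6 = 8.214 ≈ 8.2 days.

8.2 days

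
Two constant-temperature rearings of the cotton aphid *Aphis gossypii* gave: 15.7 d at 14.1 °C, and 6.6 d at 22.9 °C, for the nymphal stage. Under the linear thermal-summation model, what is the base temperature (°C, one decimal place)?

7.7 °C

Equal thermal constants: D₁(T₁ − T_b) = D₂(T₂ − T_b).
15.7·(14.1 − T_b) = 6.6·(22.9 − T_b)
T_b = (15.7·14.1 − 6.6·22.9) / (15.7 − 6.6) = 70.23 / 9.1 = 7.718 °C ≈ 7.7 °C.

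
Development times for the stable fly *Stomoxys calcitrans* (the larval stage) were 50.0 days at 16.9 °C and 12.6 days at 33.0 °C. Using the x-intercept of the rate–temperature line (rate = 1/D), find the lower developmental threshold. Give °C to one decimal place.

11.5 °C

Linear rate model ⇒ the product D·(T − T_b) is constant across temperatures.
50.0·(16.9 − T_b) = 12.6·(33.0 − T_b)
T_b = (50.0·16.9 − 12.6·33.0) / (50.0 − 12.6) = 429.20 / 37.4 = 11.476 °C ≈ 11.5 °C.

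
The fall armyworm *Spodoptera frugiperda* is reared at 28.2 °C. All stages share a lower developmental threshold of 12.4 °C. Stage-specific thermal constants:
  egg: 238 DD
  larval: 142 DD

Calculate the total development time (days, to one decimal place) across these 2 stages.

24.1 days

Daily accumulation at 28.2 °C = 28.2 − 12.4 = 15.8 DD/day.
Total K = 238 + 142 = 380 DD.
Total duration = 380 / 15.8 = 24.051 ≈ 24.1 days.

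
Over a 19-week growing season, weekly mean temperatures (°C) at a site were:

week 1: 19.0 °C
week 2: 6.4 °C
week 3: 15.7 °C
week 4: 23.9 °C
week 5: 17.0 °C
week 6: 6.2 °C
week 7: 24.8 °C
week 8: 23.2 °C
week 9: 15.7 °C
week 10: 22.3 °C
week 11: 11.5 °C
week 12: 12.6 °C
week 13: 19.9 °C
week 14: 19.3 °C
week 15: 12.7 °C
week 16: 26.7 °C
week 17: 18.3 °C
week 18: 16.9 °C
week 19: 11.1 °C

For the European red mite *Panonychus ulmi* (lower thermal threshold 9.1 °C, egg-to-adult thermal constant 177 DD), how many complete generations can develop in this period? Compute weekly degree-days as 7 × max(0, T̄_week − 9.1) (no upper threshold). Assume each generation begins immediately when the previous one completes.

6 generations

Weekly DD (7 × max(0, T̄ − 9.1)): 69.3, 0.0, 46.2, 103.6, 55.3, 0.0, 109.9, 98.7, 46.2, 92.4, 16.8, 24.5, 75.6, 71.4, 25.2, 123.2, 64.4, 54.6, 14.0.
Season total = 1091.3 DD.
Complete generations = ⌊1091.3 / 177⌋ = 6.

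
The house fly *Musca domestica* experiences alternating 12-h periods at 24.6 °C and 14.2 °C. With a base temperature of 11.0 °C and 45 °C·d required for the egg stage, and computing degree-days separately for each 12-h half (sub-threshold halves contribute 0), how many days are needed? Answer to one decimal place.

Day half: max(0, 24.6 − 11.0) × 0.5 = 13.6 × 0.5 = 6.80 DD.
Night half: max(0, 14.2 − 11.0) × 0.5 = 3.2 × 0.5 = 1.60 DD.
Per 24 h: 8.40 DD/day.
Duration = 45 / 8.40 = 5.357 ≈ 5.4 days.

5.4 days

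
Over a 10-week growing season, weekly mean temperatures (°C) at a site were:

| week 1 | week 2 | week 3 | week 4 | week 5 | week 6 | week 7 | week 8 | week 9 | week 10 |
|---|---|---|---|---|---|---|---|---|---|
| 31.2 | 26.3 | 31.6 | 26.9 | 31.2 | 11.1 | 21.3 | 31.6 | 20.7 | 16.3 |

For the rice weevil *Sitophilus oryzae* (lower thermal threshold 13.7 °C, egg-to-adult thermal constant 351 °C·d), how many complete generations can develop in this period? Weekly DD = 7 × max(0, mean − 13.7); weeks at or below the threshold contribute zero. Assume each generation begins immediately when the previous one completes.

2 generations

Weekly DD (7 × max(0, T̄ − 13.7)): 122.5, 88.2, 125.3, 92.4, 122.5, 0.0, 53.2, 125.3, 49.0, 18.2.
Season total = 796.6 DD.
Complete generations = ⌊796.6 / 351⌋ = 2.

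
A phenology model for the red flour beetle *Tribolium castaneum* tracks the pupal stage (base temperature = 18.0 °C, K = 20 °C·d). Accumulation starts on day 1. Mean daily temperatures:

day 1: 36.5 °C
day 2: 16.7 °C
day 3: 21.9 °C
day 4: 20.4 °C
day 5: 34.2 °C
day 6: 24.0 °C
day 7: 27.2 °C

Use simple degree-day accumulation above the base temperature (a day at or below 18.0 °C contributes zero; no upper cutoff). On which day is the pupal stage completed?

Daily DD above 18.0 °C: 18.5, 0.0, 3.9, 2.4, 16.2, 6.0, 9.2.
Cumulative: 18.5, 18.5, 22.4, 24.8, 41.0, 47.0, 56.2.
The total first reaches 20 DD on day 3.

day 3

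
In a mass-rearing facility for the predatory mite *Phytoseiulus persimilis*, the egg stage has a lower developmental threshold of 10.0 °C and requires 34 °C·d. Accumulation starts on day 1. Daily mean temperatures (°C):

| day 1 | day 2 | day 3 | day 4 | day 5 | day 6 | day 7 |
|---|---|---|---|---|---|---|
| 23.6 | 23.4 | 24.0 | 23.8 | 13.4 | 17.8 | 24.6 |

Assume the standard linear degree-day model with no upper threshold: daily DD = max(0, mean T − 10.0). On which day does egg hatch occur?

day 3

Daily DD above 10.0 °C: 13.6, 13.4, 14.0, 13.8, 3.4, 7.8, 14.6.
Cumulative: 13.6, 27.0, 41.0, 54.8, 58.2, 66.0, 80.6.
The total first reaches 34 DD on day 3.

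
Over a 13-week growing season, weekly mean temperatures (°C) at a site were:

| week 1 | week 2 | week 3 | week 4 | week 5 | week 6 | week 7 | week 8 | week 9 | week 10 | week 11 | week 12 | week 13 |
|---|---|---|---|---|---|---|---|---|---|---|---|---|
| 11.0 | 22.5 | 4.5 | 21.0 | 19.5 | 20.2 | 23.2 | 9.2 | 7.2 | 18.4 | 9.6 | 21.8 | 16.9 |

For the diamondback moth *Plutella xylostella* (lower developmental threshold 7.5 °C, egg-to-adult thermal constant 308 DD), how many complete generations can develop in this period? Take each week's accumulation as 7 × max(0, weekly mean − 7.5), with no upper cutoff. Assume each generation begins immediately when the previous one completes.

Weekly DD (7 × max(0, T̄ − 7.5)): 24.5, 105.0, 0.0, 94.5, 84.0, 88.9, 109.9, 11.9, 0.0, 76.3, 14.7, 100.1, 65.8.
Season total = 775.6 DD.
Complete generations = ⌊775.6 / 308⌋ = 2.

2 generations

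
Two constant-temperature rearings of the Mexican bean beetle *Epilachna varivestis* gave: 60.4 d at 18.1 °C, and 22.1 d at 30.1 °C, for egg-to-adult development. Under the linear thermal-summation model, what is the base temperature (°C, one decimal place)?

Linear rate model ⇒ the product D·(T − T_b) is constant across temperatures.
60.4·(18.1 − T_b) = 22.1·(30.1 − T_b)
T_b = (60.4·18.1 − 22.1·30.1) / (60.4 − 22.1) = 428.03 / 38.3 = 11.176 °C ≈ 11.2 °C.

11.2 °C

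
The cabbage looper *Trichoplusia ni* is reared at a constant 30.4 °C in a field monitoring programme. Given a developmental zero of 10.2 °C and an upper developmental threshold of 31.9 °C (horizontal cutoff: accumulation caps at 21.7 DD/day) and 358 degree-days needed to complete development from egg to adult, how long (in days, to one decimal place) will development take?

17.7 days

Daily accumulation = 30.4 − 10.2 = 20.2 DD/day.
Duration = 358 / 20.2 = 17.723 ≈ 17.7 days.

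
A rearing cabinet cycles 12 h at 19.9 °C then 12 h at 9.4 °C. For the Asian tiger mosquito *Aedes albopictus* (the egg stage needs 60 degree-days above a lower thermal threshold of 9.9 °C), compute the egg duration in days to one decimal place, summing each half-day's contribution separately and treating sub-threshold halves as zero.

Day half: max(0, 19.9 − 9.9) × 0.5 = 10.0 × 0.5 = 5.00 DD.
Night half: max(0, 9.4 − 9.9) × 0.5 = 0.0 × 0.5 = 0.00 DD.
Per 24 h: 5.00 DD/day.
Duration = 60 / 5.00 = 12.000 ≈ 12.0 days.

12.0 days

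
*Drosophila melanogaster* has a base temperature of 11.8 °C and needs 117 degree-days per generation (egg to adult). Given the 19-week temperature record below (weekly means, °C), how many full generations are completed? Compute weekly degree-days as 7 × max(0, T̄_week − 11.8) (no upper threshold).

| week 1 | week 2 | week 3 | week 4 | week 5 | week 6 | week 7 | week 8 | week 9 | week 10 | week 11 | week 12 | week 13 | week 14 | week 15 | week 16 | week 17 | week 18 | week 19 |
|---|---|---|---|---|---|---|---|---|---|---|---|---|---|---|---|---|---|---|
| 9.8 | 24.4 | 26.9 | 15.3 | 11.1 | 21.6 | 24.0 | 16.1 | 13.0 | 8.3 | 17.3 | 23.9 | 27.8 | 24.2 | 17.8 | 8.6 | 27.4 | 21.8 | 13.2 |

Weekly DD (7 × max(0, T̄ − 11.8)): 0.0, 88.2, 105.7, 24.5, 0.0, 68.6, 85.4, 30.1, 8.4, 0.0, 38.5, 84.7, 112.0, 86.8, 42.0, 0.0, 109.2, 70.0, 9.8.
Season total = 963.9 DD.
Complete generations = ⌊963.9 / 117⌋ = 8.

8 generations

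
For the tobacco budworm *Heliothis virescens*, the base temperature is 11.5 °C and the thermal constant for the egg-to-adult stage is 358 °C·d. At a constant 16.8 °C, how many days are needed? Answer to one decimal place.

Daily accumulation = 16.8 − 11.5 = 5.3 DD/day.
Duration = 358 / 5.3 = 67.547 ≈ 67.5 days.

67.5 days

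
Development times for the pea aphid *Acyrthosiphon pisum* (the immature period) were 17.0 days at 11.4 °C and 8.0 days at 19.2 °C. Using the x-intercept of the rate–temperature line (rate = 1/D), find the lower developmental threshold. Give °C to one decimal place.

4.5 °C

Linear rate model ⇒ the product D·(T − T_b) is constant across temperatures.
17.0·(11.4 − T_b) = 8.0·(19.2 − T_b)
T_b = (17.0·11.4 − 8.0·19.2) / (17.0 − 8.0) = 40.20 / 9.0 = 4.467 °C ≈ 4.5 °C.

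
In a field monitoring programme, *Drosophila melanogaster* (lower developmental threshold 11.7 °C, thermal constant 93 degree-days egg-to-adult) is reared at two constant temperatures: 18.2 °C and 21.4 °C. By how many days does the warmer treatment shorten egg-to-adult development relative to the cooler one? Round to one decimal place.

At 18.2 °C: 93 / (18.2 − 11.7) = 93 / 6.5 = 14.308 d.
At 21.4 °C: 93 / (21.4 − 11.7) = 93 / 9.7 = 9.588 d.
Difference = |14.308 − 9.588| = 4.720 ≈ 4.7 days.

4.7 days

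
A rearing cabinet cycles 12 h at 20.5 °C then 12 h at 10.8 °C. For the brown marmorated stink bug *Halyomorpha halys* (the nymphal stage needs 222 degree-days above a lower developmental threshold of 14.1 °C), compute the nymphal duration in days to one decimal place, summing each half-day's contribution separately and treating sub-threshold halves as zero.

69.4 days

Day half: max(0, 20.5 − 14.1) × 0.5 = 6.4 × 0.5 = 3.20 DD.
Night half: max(0, 10.8 − 14.1) × 0.5 = 0.0 × 0.5 = 0.00 DD.
Per 24 h: 3.20 DD/day.
Duration = 222 / 3.20 = 69.375 ≈ 69.4 days.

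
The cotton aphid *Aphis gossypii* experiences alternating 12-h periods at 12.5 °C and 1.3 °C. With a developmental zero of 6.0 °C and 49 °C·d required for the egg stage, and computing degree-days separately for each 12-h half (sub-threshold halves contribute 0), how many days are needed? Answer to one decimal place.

15.1 days

Day half: max(0, 12.5 − 6.0) × 0.5 = 6.5 × 0.5 = 3.25 DD.
Night half: max(0, 1.3 − 6.0) × 0.5 = 0.0 × 0.5 = 0.00 DD.
Per 24 h: 3.25 DD/day.
Duration = 49 / 3.25 = 15.077 ≈ 15.1 days.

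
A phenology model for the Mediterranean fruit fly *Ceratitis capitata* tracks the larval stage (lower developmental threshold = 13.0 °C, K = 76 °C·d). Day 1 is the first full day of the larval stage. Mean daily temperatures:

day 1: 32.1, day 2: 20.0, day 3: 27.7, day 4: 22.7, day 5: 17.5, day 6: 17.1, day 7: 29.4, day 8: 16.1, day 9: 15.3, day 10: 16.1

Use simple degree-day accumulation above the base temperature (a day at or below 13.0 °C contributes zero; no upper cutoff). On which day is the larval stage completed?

Daily DD above 13.0 °C: 19.1, 7.0, 14.7, 9.7, 4.5, 4.1, 16.4, 3.1, 2.3, 3.1.
Cumulative: 19.1, 26.1, 40.8, 50.5, 55.0, 59.1, 75.5, 78.6, 80.9, 84.0.
The total first reaches 76 DD on day 8.

day 8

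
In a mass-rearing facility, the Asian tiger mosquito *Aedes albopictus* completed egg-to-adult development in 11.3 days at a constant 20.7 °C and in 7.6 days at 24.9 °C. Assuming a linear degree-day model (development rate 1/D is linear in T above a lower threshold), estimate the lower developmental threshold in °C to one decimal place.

Linear rate model ⇒ the product D·(T − T_b) is constant across temperatures.
11.3·(20.7 − T_b) = 7.6·(24.9 − T_b)
T_b = (11.3·20.7 − 7.6·24.9) / (11.3 − 7.6) = 44.67 / 3.7 = 12.073 °C ≈ 12.1 °C.

12.1 °C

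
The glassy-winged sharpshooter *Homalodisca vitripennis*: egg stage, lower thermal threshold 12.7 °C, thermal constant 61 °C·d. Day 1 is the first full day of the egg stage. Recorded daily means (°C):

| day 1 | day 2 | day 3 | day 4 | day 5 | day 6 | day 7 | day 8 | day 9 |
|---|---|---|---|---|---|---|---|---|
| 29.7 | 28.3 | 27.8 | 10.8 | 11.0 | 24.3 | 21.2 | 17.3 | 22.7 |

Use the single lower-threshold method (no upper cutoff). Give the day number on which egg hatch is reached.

day 7

Daily DD above 12.7 °C: 17.0, 15.6, 15.1, 0.0, 0.0, 11.6, 8.5, 4.6, 10.0.
Cumulative: 17.0, 32.6, 47.7, 47.7, 47.7, 59.3, 67.8, 72.4, 82.4.
The total first reaches 61 DD on day 7.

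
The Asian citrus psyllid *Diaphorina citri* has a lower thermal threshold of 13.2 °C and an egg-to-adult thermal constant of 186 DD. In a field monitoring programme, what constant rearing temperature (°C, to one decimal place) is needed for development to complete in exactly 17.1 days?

24.1 °C

Required daily accumulation = 186 / 17.1 = 10.877 DD/day.
T = T_base + 10.877 = 13.2 + 10.877 = 24.077 ≈ 24.1 °C.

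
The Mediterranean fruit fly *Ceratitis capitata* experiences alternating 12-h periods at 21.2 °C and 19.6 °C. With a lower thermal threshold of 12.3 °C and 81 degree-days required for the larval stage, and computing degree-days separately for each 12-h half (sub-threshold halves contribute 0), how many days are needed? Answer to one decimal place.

10.0 days

Day half: max(0, 21.2 − 12.3) × 0.5 = 8.9 × 0.5 = 4.45 DD.
Night half: max(0, 19.6 − 12.3) × 0.5 = 7.3 × 0.5 = 3.65 DD.
Per 24 h: 8.10 DD/day.
Duration = 81 / 8.10 = 10.000 ≈ 10.0 days.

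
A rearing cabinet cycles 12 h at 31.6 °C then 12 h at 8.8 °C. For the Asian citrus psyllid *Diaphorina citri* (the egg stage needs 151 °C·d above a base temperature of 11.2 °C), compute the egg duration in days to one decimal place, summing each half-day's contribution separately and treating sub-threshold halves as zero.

14.8 days

Day half: max(0, 31.6 − 11.2) × 0.5 = 20.4 × 0.5 = 10.20 DD.
Night half: max(0, 8.8 − 11.2) × 0.5 = 0.0 × 0.5 = 0.00 DD.
Per 24 h: 10.20 DD/day.
Duration = 151 / 10.20 = 14.804 ≈ 14.8 days.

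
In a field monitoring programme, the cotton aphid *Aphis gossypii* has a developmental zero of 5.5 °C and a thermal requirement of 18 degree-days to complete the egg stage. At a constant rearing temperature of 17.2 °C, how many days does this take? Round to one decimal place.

1.5 days

Daily accumulation = 17.2 − 5.5 = 11.7 DD/day.
Duration = 18 / 11.7 = 1.538 ≈ 1.5 days.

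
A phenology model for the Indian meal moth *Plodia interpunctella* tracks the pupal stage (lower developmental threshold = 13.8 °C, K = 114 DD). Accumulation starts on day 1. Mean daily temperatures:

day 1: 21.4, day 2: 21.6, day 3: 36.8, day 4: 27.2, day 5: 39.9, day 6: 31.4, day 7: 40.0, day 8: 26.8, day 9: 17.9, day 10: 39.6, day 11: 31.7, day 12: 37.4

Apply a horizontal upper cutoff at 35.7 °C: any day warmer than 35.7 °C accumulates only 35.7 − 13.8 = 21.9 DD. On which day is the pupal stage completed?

Daily DD above 13.8 °C (capped at 21.9): 7.6, 7.8, 21.9, 13.4, 21.9, 17.6, 21.9, 13.0, 4.1, 21.9, 17.9, 21.9.
Cumulative: 7.6, 15.4, 37.3, 50.7, 72.6, 90.2, 112.1, 125.1, 129.2, 151.1, 169.0, 190.9.
The total first reaches 114 DD on day 8.

day 8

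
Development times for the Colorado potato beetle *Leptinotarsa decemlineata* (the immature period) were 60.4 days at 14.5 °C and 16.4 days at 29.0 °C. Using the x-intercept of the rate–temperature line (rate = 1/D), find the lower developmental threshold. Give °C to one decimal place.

9.1 °C

Under the model K = D·(T − T_b), so D₁·(T₁ − T_b) = D₂·(T₂ − T_b).
60.4·(14.5 − T_b) = 16.4·(29.0 − T_b)
T_b = (60.4·14.5 − 16.4·29.0) / (60.4 − 16.4) = 400.20 / 44.0 = 9.095 °C ≈ 9.1 °C.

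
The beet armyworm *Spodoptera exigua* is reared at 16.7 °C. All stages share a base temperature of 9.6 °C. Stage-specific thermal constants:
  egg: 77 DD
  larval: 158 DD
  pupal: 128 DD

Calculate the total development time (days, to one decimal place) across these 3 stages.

Daily accumulation at 16.7 °C = 16.7 − 9.6 = 7.1 DD/day.
Total K = 77 + 158 + 128 = 363 DD.
Total duration = 363 / 7.1 = 51.127 ≈ 51.1 days.

51.1 days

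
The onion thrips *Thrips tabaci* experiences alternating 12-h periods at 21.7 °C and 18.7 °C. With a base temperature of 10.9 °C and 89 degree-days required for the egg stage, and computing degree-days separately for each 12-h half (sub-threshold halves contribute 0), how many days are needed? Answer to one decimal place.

Day half: max(0, 21.7 − 10.9) × 0.5 = 10.8 × 0.5 = 5.40 DD.
Night half: max(0, 18.7 − 10.9) × 0.5 = 7.8 × 0.5 = 3.90 DD.
Per 24 h: 9.30 DD/day.
Duration = 89 / 9.30 = 9.570 ≈ 9.6 days.

9.6 days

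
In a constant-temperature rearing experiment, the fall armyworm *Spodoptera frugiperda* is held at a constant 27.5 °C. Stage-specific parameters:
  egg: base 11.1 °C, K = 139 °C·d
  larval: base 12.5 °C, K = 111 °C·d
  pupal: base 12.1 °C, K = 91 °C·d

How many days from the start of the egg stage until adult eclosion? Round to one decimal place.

21.8 days

egg: 139 / (27.5 − 11.1) = 139 / 16.4 = 8.476 d.
larval: 111 / (27.5 − 12.5) = 111 / 15.0 = 7.400 d.
pupal: 91 / (27.5 − 12.1) = 91 / 15.4 = 5.909 d.
Sum = 21.785 ≈ 21.8 days.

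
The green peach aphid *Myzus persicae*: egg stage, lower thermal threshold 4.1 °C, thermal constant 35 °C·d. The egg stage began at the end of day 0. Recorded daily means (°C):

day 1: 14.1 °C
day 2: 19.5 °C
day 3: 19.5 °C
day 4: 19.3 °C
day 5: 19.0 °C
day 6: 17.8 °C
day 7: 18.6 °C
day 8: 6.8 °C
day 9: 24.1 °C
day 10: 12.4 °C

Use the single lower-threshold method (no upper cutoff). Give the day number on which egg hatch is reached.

Daily DD above 4.1 °C: 10.0, 15.4, 15.4, 15.2, 14.9, 13.7, 14.5, 2.7, 20.0, 8.3.
Cumulative: 10.0, 25.4, 40.8, 56.0, 70.9, 84.6, 99.1, 101.8, 121.8, 130.1.
The total first reaches 35 DD on day 3.

day 3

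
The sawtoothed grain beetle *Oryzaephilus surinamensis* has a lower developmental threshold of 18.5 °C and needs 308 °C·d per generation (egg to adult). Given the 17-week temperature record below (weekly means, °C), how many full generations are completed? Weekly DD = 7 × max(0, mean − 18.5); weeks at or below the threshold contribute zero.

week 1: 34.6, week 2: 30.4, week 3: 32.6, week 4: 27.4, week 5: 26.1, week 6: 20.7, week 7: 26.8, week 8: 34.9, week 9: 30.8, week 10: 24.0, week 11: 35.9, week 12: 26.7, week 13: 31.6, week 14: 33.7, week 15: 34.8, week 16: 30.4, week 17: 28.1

4 generations

Weekly DD (7 × max(0, T̄ − 18.5)): 112.7, 83.3, 98.7, 62.3, 53.2, 15.4, 58.1, 114.8, 86.1, 38.5, 121.8, 57.4, 91.7, 106.4, 114.1, 83.3, 67.2.
Season total = 1365.0 DD.
Complete generations = ⌊1365.0 / 308⌋ = 4.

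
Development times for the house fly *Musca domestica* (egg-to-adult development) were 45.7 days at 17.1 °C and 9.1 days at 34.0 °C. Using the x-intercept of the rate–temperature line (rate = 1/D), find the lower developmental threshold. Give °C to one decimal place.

12.9 °C

Linear rate model ⇒ the product D·(T − T_b) is constant across temperatures.
45.7·(17.1 − T_b) = 9.1·(34.0 − T_b)
T_b = (45.7·17.1 − 9.1·34.0) / (45.7 − 9.1) = 472.07 / 36.6 = 12.898 °C ≈ 12.9 °C.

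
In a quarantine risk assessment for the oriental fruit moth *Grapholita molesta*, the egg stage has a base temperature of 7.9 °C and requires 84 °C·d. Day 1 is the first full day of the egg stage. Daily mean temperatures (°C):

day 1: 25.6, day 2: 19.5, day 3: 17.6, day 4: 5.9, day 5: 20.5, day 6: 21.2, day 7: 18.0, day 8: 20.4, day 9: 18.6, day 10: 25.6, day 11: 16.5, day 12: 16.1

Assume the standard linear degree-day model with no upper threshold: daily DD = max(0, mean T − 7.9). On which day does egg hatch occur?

Daily DD above 7.9 °C: 17.7, 11.6, 9.7, 0.0, 12.6, 13.3, 10.1, 12.5, 10.7, 17.7, 8.6, 8.2.
Cumulative: 17.7, 29.3, 39.0, 39.0, 51.6, 64.9, 75.0, 87.5, 98.2, 115.9, 124.5, 132.7.
The total first reaches 84 DD on day 8.

day 8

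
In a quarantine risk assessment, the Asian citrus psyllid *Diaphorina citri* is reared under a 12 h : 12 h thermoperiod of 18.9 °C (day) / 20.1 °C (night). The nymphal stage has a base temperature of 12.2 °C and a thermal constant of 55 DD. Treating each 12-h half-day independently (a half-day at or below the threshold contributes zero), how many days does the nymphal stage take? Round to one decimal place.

Day half: max(0, 18.9 − 12.2) × 0.5 = 6.7 × 0.5 = 3.35 DD.
Night half: max(0, 20.1 − 12.2) × 0.5 = 7.9 × 0.5 = 3.95 DD.
Per 24 h: 7.30 DD/day.
Duration = 55 / 7.30 = 7.534 ≈ 7.5 days.

7.5 days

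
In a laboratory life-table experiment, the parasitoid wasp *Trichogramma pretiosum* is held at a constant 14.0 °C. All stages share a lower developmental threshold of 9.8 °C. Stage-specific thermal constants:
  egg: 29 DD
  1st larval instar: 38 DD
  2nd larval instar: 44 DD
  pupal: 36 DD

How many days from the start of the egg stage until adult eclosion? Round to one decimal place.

Daily accumulation at 14.0 °C = 14.0 − 9.8 = 4.2 DD/day.
Total K = 29 + 38 + 44 + 36 = 147 DD.
Total duration = 147 / 4.2 = 35.000 ≈ 35.0 days.

35.0 days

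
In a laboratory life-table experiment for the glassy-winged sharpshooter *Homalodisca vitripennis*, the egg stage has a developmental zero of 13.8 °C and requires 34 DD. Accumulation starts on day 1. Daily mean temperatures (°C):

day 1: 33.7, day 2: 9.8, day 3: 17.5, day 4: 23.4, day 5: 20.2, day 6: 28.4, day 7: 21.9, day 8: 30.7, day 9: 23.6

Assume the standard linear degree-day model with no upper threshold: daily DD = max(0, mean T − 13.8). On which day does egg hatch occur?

day 5

Daily DD above 13.8 °C: 19.9, 0.0, 3.7, 9.6, 6.4, 14.6, 8.1, 16.9, 9.8.
Cumulative: 19.9, 19.9, 23.6, 33.2, 39.6, 54.2, 62.3, 79.2, 89.0.
The total first reaches 34 DD on day 5.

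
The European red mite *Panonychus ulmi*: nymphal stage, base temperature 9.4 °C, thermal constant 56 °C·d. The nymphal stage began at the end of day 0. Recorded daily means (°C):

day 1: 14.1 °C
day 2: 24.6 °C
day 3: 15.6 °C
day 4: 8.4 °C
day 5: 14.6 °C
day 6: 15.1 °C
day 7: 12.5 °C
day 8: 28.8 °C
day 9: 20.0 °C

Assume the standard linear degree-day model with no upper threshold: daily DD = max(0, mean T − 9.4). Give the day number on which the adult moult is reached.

day 8

Daily DD above 9.4 °C: 4.7, 15.2, 6.2, 0.0, 5.2, 5.7, 3.1, 19.4, 10.6.
Cumulative: 4.7, 19.9, 26.1, 26.1, 31.3, 37.0, 40.1, 59.5, 70.1.
The total first reaches 56 DD on day 8.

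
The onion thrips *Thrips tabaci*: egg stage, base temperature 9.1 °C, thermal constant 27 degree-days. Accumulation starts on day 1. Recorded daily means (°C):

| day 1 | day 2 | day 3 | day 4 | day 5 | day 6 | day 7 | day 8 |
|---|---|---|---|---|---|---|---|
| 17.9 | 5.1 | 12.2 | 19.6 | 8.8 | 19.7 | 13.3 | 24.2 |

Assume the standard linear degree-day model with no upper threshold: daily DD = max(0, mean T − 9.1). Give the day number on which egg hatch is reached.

day 6

Daily DD above 9.1 °C: 8.8, 0.0, 3.1, 10.5, 0.0, 10.6, 4.2, 15.1.
Cumulative: 8.8, 8.8, 11.9, 22.4, 22.4, 33.0, 37.2, 52.3.
The total first reaches 27 DD on day 6.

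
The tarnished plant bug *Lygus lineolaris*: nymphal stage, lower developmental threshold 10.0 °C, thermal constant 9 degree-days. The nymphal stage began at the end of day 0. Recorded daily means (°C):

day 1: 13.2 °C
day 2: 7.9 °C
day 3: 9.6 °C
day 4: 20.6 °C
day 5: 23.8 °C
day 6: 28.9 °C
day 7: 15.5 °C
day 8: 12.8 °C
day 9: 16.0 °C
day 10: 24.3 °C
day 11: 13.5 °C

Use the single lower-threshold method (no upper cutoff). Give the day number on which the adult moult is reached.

day 4

Daily DD above 10.0 °C: 3.2, 0.0, 0.0, 10.6, 13.8, 18.9, 5.5, 2.8, 6.0, 14.3, 3.5.
Cumulative: 3.2, 3.2, 3.2, 13.8, 27.6, 46.5, 52.0, 54.8, 60.8, 75.1, 78.6.
The total first reaches 9 DD on day 4.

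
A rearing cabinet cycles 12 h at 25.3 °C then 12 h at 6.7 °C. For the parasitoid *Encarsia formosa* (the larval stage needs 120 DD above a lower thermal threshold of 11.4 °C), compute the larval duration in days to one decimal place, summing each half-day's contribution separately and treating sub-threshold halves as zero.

Day half: max(0, 25.3 − 11.4) × 0.5 = 13.9 × 0.5 = 6.95 DD.
Night half: max(0, 6.7 − 11.4) × 0.5 = 0.0 × 0.5 = 0.00 DD.
Per 24 h: 6.95 DD/day.
Duration = 120 / 6.95 = 17.266 ≈ 17.3 days.

17.3 days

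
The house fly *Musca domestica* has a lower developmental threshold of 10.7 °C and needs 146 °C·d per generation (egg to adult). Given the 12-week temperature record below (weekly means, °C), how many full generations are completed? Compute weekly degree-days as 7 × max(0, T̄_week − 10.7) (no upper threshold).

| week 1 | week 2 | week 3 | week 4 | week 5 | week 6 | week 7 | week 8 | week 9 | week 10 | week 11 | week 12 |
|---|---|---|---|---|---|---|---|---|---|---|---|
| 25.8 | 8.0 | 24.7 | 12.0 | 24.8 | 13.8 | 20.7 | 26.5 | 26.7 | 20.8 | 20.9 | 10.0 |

Weekly DD (7 × max(0, T̄ − 10.7)): 105.7, 0.0, 98.0, 9.1, 98.7, 21.7, 70.0, 110.6, 112.0, 70.7, 71.4, 0.0.
Season total = 767.9 DD.
Complete generations = ⌊767.9 / 146⌋ = 5.

5 generations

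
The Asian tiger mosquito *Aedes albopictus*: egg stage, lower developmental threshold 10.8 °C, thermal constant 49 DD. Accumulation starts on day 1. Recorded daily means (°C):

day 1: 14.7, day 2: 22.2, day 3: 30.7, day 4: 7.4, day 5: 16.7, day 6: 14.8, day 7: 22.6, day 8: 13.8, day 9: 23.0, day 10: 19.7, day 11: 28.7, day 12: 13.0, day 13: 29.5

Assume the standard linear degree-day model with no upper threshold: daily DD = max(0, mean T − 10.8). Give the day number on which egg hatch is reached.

Daily DD above 10.8 °C: 3.9, 11.4, 19.9, 0.0, 5.9, 4.0, 11.8, 3.0, 12.2, 8.9, 17.9, 2.2, 18.7.
Cumulative: 3.9, 15.3, 35.2, 35.2, 41.1, 45.1, 56.9, 59.9, 72.1, 81.0, 98.9, 101.1, 119.8.
The total first reaches 49 DD on day 7.

day 7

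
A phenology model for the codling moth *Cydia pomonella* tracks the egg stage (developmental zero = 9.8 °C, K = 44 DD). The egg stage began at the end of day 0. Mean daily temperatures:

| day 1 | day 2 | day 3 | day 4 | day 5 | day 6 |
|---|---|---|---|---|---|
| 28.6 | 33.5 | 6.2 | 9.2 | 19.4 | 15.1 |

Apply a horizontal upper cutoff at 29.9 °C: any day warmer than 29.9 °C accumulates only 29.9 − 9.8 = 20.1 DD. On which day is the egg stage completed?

Daily DD above 9.8 °C (capped at 20.1): 18.8, 20.1, 0.0, 0.0, 9.6, 5.3.
Cumulative: 18.8, 38.9, 38.9, 38.9, 48.5, 53.8.
The total first reaches 44 DD on day 5.

day 5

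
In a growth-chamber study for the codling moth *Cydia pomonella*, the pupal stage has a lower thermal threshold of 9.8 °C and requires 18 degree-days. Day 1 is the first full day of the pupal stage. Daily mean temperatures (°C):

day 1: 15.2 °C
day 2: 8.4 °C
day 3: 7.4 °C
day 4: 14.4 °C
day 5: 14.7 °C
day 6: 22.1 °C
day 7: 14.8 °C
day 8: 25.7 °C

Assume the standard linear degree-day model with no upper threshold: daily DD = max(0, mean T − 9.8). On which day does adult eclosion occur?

Daily DD above 9.8 °C: 5.4, 0.0, 0.0, 4.6, 4.9, 12.3, 5.0, 15.9.
Cumulative: 5.4, 5.4, 5.4, 10.0, 14.9, 27.2, 32.2, 48.1.
The total first reaches 18 DD on day 6.

day 6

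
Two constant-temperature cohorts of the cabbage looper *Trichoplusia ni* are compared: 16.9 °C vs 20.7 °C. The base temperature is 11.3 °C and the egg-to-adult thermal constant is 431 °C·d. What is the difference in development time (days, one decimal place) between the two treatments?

At 16.9 °C: 431 / (16.9 − 11.3) = 431 / 5.6 = 76.964 d.
At 20.7 °C: 431 / (20.7 − 11.3) = 431 / 9.4 = 45.851 d.
Difference = |76.964 − 45.851| = 31.113 ≈ 31.1 days.

31.1 days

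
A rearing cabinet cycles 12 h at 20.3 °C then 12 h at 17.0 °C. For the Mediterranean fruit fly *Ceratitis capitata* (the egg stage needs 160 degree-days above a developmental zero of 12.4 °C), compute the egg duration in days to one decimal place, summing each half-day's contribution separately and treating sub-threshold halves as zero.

Day half: max(0, 20.3 − 12.4) × 0.5 = 7.9 × 0.5 = 3.95 DD.
Night half: max(0, 17.0 − 12.4) × 0.5 = 4.6 × 0.5 = 2.30 DD.
Per 24 h: 6.25 DD/day.
Duration = 160 / 6.25 = 25.600 ≈ 25.6 days.

25.6 days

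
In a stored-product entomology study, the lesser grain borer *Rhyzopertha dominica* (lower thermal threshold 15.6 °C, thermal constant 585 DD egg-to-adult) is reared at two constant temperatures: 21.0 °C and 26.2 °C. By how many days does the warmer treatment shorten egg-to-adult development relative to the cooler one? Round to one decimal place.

At 21.0 °C: 585 / (21.0 − 15.6) = 585 / 5.4 = 108.333 d.
At 26.2 °C: 585 / (26.2 − 15.6) = 585 / 10.6 = 55.189 d.
Difference = |108.333 − 55.189| = 53.145 ≈ 53.1 days.

53.1 days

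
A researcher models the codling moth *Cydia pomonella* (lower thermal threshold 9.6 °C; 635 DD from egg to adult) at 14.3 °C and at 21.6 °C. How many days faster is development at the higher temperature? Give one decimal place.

82.2 days

At 14.3 °C: 635 / (14.3 − 9.6) = 635 / 4.7 = 135.106 d.
At 21.6 °C: 635 / (21.6 − 9.6) = 635 / 12.0 = 52.917 d.
Difference = |135.106 − 52.917| = 82.190 ≈ 82.2 days.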